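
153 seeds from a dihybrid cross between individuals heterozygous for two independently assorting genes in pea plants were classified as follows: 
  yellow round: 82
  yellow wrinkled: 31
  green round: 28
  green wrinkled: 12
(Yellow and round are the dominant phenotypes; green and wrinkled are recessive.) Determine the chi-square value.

1.016

A dihybrid F₂ with independent assortment and complete dominance at both loci gives a 9:3:3:1 phenotypic ratio.
Total ratio parts = 16. Expected numbers out of 153:
  yellow round: 153 × 9/16 = 86.0625
  yellow wrinkled: 153 × 3/16 = 28.6875
  green round: 153 × 3/16 = 28.6875
  green wrinkled: 153 × 1/16 = 9.5625
χ² = Σ (O − E)² / E
  yellow round: (82 − 86.0625)² / 86.0625 = 0.1918
  yellow wrinkled: (31 − 28.6875)² / 28.6875 = 0.1864
  green round: (28 − 28.6875)² / 28.6875 = 0.0165
  green wrinkled: (12 − 9.5625)² / 9.5625 = 0.6213
χ² = 0.1918 + 0.1864 + 0.0165 + 0.6213 = 1.016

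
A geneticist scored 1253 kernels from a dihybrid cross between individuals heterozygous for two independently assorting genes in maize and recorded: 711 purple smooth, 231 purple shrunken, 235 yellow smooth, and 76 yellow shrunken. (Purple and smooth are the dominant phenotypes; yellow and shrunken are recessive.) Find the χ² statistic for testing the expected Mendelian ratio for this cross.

0.189

A dihybrid F₂ with independent assortment and complete dominance at both loci gives a 9:3:3:1 phenotypic ratio.
Total ratio parts = 16. Expected numbers out of 1253:
  purple smooth: 1253 × 9/16 = 704.8125
  purple shrunken: 1253 × 3/16 = 234.9375
  yellow smooth: 1253 × 3/16 = 234.9375
  yellow shrunken: 1253 × 1/16 = 78.3125
χ² = Σ (O − E)² / E
  purple smooth: (711 − 704.8125)² / 704.8125 = 0.0543
  purple shrunken: (231 − 234.9375)² / 234.9375 = 0.0660
  yellow smooth: (235 − 234.9375)² / 234.9375 = 0.0000
  yellow shrunken: (76 − 78.3125)² / 78.3125 = 0.0683
χ² = 0.0543 + 0.0660 + 0.0000 + 0.0683 = 0.1886 ≈ 0.189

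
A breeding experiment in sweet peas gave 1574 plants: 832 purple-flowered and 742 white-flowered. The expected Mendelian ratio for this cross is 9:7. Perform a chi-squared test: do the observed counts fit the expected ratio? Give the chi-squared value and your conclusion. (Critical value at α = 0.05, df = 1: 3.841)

Expected counts for N = 1574 under a 9:7 ratio (total parts = 16):
  purple-flowered: 1574 × 9/16 = 885.375
  white-flowered: 1574 × 7/16 = 688.625
χ² = Σ (O − E)² / E
  purple-flowered: (832 − 885.375)² / 885.375 = 3.2177
  white-flowered: (742 − 688.625)² / 688.625 = 4.1371
χ² = 3.2177 + 4.1371 = 7.3548 ≈ 7.355
Degrees of freedom = 2 − 1 = 1; critical value at α = 0.05 is 3.841.
Since 7.355 > 3.841, we reject the null hypothesis — the data do not fit the 9:7 ratio.

7.355; not consistent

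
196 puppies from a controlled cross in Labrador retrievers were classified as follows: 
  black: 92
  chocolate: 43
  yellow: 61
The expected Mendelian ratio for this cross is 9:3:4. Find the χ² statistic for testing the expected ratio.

The 9:3:4 ratio has 16 parts, so with N = 196 the expected counts are:
  black: 196 × 9/16 = 110.25
  chocolate: 196 × 3/16 = 36.75
  yellow: 196 × 4/16 = 49
χ² = Σ (O − E)² / E
  black: (92 − 110.25)² / 110.25 = 3.0210
  chocolate: (43 − 36.75)² / 36.75 = 1.0629
  yellow: (61 − 49)² / 49 = 2.9388
χ² = 3.0210 + 1.0629 + 2.9388 = 7.0227 ≈ 7.023

7.023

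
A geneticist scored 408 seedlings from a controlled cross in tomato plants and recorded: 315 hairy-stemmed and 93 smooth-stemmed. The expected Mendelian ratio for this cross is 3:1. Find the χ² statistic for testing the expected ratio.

The 3:1 ratio has 4 parts, so with N = 408 the expected counts are:
  hairy-stemmed: 408 × 3/4 = 306
  smooth-stemmed: 408 × 1/4 = 102
χ² = Σ (O − E)² / E
  hairy-stemmed: (315 − 306)² / 306 = 0.2647
  smooth-stemmed: (93 − 102)² / 102 = 0.7941
χ² = 0.2647 + 0.7941 = 1.0588 ≈ 1.059

1.059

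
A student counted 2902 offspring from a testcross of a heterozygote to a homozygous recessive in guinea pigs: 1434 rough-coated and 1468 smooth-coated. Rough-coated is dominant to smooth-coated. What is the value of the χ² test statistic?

A testcross of a heterozygote (Aa × aa) gives a 1:1 phenotypic ratio.
The 1:1 ratio has 2 parts, so with N = 2902 the expected counts are:
  rough-coated: 2902 × 1/2 = 1451
  smooth-coated: 2902 × 1/2 = 1451
χ² = Σ (O − E)² / E
  rough-coated: (1434 − 1451)² / 1451 = 0.1992
  smooth-coated: (1468 − 1451)² / 1451 = 0.1992
χ² = 0.1992 + 0.1992 = 0.3984 ≈ 0.398

0.398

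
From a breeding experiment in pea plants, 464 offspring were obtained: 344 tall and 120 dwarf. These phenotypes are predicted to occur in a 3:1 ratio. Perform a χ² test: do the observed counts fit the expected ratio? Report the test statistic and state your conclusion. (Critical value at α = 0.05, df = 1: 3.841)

Total ratio parts = 4. Expected numbers out of 464:
  tall: 464 × 3/4 = 348
  dwarf: 464 × 1/4 = 116
χ² = Σ (O − E)² / E
  tall: (344 − 348)² / 348 = 0.0460
  dwarf: (120 − 116)² / 116 = 0.1379
χ² = 0.0460 + 0.1379 = 0.1839 ≈ 0.184
Degrees of freedom = 2 − 1 = 1; critical value at α = 0.05 is 3.841.
Since 0.184 < 3.841, we fail to reject the null hypothesis — the data are consistent with the 3:1 ratio.

0.184; consistent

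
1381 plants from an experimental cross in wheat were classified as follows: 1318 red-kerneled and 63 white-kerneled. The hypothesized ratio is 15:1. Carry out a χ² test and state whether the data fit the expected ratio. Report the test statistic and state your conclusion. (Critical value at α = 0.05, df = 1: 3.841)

Expected counts for N = 1381 under a 15:1 ratio (total parts = 16):
  red-kerneled: 1381 × 15/16 = 1294.6875
  white-kerneled: 1381 × 1/16 = 86.3125
χ² = Σ (O − E)² / E
  red-kerneled: (1318 − 1294.6875)² / 1294.6875 = 0.4198
  white-kerneled: (63 − 86.3125)² / 86.3125 = 6.2966
χ² = 0.4198 + 6.2966 = 6.7164 ≈ 6.716
Degrees of freedom = 2 − 1 = 1; critical value at α = 0.05 is 3.841.
Since 6.716 > 3.841, we reject the null hypothesis — the data do not fit the 15:1 ratio.

6.716; not consistent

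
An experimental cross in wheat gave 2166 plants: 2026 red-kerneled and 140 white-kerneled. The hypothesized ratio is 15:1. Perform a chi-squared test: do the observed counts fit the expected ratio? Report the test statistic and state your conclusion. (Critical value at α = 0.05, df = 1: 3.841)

Expected counts for N = 2166 under a 15:1 ratio (total parts = 16):
  red-kerneled: 2166 × 15/16 = 2030.625
  white-kerneled: 2166 × 1/16 = 135.375
χ² = Σ (O − E)² / E
  red-kerneled: (2026 − 2030.625)² / 2030.625 = 0.0105
  white-kerneled: (140 − 135.375)² / 135.375 = 0.1580
χ² = 0.0105 + 0.1580 = 0.1685 ≈ 0.169
Degrees of freedom = 2 − 1 = 1; critical value at α = 0.05 is 3.841.
Since 0.169 < 3.841, we fail to reject the null hypothesis — the data are consistent with the 15:1 ratio.

0.169; consistent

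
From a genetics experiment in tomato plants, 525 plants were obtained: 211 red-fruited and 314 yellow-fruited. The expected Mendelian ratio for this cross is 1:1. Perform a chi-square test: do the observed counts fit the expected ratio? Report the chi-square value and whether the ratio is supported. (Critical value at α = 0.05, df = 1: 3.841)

Total ratio parts = 2. Expected numbers out of 525:
  red-fruited: 525 × 1/2 = 262.5
  yellow-fruited: 525 × 1/2 = 262.5
χ² = Σ (O − E)² / E
  red-fruited: (211 − 262.5)² / 262.5 = 10.1038
  yellow-fruited: (314 − 262.5)² / 262.5 = 10.1038
χ² = 10.1038 + 10.1038 = 20.2076 ≈ 20.208
Degrees of freedom = 2 − 1 = 1; critical value at α = 0.05 is 3.841.
Since 20.208 > 3.841, we reject the null hypothesis — the data do not fit the 1:1 ratio.

20.208; not consistent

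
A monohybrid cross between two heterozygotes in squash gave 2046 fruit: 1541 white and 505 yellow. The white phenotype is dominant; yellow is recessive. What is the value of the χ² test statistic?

For a monohybrid cross between heterozygotes with complete dominance, the expected phenotypic ratio is 3:1.
The 3:1 ratio has 4 parts, so with N = 2046 the expected counts are:
  white: 2046 × 3/4 = 1534.5
  yellow: 2046 × 1/4 = 511.5
χ² = Σ (O − E)² / E
  white: (1541 − 1534.5)² / 1534.5 = 0.0275
  yellow: (505 − 511.5)² / 511.5 = 0.0826
χ² = 0.0275 + 0.0826 = 0.1101 ≈ 0.110

0.110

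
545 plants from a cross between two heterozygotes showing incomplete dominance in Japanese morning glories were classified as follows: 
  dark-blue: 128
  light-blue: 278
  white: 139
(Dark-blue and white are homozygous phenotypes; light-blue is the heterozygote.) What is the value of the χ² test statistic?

With incomplete dominance, a heterozygote × heterozygote cross gives a 1:2:1 phenotypic ratio.
Under the 1:2:1 hypothesis (Σ ratio = 4, N = 545):
  dark-blue: 545 × 1/4 = 136.25
  light-blue: 545 × 2/4 = 272.5
  white: 545 × 1/4 = 136.25
χ² = Σ (O − E)² / E
  dark-blue: (128 − 136.25)² / 136.25 = 0.4995
  light-blue: (278 − 272.5)² / 272.5 = 0.1110
  white: (139 − 136.25)² / 136.25 = 0.0555
χ² = 0.4995 + 0.1110 + 0.0555 = 0.666

0.666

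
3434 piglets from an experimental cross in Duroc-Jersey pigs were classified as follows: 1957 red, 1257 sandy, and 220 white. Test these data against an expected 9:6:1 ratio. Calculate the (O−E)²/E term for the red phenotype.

0.333

Total ratio parts = 16. Expected numbers out of 3434:
  red: 3434 × 9/16 = 1931.625
  sandy: 3434 × 6/16 = 1287.75
  white: 3434 × 1/16 = 214.625
Contribution of red: (1957 − 1931.625)² / 1931.625 = 0.3333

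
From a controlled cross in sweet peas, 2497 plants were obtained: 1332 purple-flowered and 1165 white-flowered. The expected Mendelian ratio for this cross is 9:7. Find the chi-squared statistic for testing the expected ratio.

The 9:7 ratio has 16 parts, so with N = 2497 the expected counts are:
  purple-flowered: 2497 × 9/16 = 1404.5625
  white-flowered: 2497 × 7/16 = 1092.4375
χ² = Σ (O − E)² / E
  purple-flowered: (1332 − 1404.5625)² / 1404.5625 = 3.7487
  white-flowered: (1165 − 1092.4375)² / 1092.4375 = 4.8198
χ² = 3.7487 + 4.8198 = 8.5685 ≈ 8.569

8.569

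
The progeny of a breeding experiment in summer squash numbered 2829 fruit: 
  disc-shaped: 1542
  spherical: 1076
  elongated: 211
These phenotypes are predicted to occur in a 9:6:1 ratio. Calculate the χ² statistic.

The 9:6:1 ratio has 16 parts, so with N = 2829 the expected counts are:
  disc-shaped: 2829 × 9/16 = 1591.3125
  spherical: 2829 × 6/16 = 1060.875
  elongated: 2829 × 1/16 = 176.8125
χ² = Σ (O − E)² / E
  disc-shaped: (1542 − 1591.3125)² / 1591.3125 = 1.5281
  spherical: (1076 − 1060.875)² / 1060.875 = 0.2156
  elongated: (211 − 176.8125)² / 176.8125 = 6.6103
χ² = 1.5281 + 0.2156 + 6.6103 = 8.354

8.354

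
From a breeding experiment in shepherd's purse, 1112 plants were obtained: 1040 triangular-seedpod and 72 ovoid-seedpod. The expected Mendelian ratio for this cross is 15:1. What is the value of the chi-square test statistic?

Expected counts for N = 1112 under a 15:1 ratio (total parts = 16):
  triangular-seedpod: 1112 × 15/16 = 1042.5
  ovoid-seedpod: 1112 × 1/16 = 69.5
χ² = Σ (O − E)² / E
  triangular-seedpod: (1040 − 1042.5)² / 1042.5 = 0.0060
  ovoid-seedpod: (72 − 69.5)² / 69.5 = 0.0899
χ² = 0.0060 + 0.0899 = 0.0959 ≈ 0.096

0.096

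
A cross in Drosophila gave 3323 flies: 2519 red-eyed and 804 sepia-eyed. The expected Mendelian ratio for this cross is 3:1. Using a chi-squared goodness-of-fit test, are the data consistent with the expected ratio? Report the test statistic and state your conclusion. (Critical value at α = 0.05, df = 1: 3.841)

The 3:1 ratio has 4 parts, so with N = 3323 the expected counts are:
  red-eyed: 3323 × 3/4 = 2492.25
  sepia-eyed: 3323 × 1/4 = 830.75
χ² = Σ (O − E)² / E
  red-eyed: (2519 − 2492.25)² / 2492.25 = 0.2871
  sepia-eyed: (804 − 830.75)² / 830.75 = 0.8613
χ² = 0.2871 + 0.8613 = 1.1484 ≈ 1.148
Degrees of freedom = 2 − 1 = 1; critical value at α = 0.05 is 3.841.
Since 1.148 < 3.841, we fail to reject the null hypothesis — the data are consistent with the 3:1 ratio.

1.148; consistent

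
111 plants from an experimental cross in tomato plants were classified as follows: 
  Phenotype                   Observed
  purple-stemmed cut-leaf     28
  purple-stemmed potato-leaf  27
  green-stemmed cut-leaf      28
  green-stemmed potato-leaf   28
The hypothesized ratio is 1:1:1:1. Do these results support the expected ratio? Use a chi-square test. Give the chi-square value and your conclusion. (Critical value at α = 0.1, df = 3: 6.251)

Under the 1:1:1:1 hypothesis (Σ ratio = 4, N = 111):
  purple-stemmed cut-leaf: 111 × 1/4 = 27.75
  purple-stemmed potato-leaf: 111 × 1/4 = 27.75
  green-stemmed cut-leaf: 111 × 1/4 = 27.75
  green-stemmed potato-leaf: 111 × 1/4 = 27.75
χ² = Σ (O − E)² / E
  purple-stemmed cut-leaf: (28 − 27.75)² / 27.75 = 0.0023
  purple-stemmed potato-leaf: (27 − 27.75)² / 27.75 = 0.0203
  green-stemmed cut-leaf: (28 − 27.75)² / 27.75 = 0.0023
  green-stemmed potato-leaf: (28 − 27.75)² / 27.75 = 0.0023
χ² = 0.0023 + 0.0203 + 0.0023 + 0.0023 = 0.0272 ≈ 0.027
Degrees of freedom = 4 − 1 = 3; critical value at α = 0.1 is 6.251.
Since 0.027 < 6.251, we fail to reject the null hypothesis — the data are consistent with the 1:1:1:1 ratio.

0.027; consistent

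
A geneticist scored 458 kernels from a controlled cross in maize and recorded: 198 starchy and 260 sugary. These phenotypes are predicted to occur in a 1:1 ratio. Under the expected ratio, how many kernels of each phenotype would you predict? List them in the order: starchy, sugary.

229, 229

Expected counts for N = 458 under a 1:1 ratio (total parts = 2):
  starchy: 458 × 1/2 = 229
  sugary: 458 × 1/2 = 229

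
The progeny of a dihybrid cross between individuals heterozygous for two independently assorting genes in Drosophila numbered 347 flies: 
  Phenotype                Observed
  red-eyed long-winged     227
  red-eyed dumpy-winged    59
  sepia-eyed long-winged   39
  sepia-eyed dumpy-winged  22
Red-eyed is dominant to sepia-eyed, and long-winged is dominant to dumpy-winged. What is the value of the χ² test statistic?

A dihybrid F₂ with independent assortment and complete dominance at both loci gives a 9:3:3:1 phenotypic ratio.
The 9:3:3:1 ratio has 16 parts, so with N = 347 the expected counts are:
  red-eyed long-winged: 347 × 9/16 = 195.1875
  red-eyed dumpy-winged: 347 × 3/16 = 65.0625
  sepia-eyed long-winged: 347 × 3/16 = 65.0625
  sepia-eyed dumpy-winged: 347 × 1/16 = 21.6875
χ² = Σ (O − E)² / E
  red-eyed long-winged: (227 − 195.1875)² / 195.1875 = 5.1849
  red-eyed dumpy-winged: (59 − 65.0625)² / 65.0625 = 0.5649
  sepia-eyed long-winged: (39 − 65.0625)² / 65.0625 = 10.4400
  sepia-eyed dumpy-winged: (22 − 21.6875)² / 21.6875 = 0.0045
χ² = 5.1849 + 0.5649 + 10.4400 + 0.0045 = 16.1943 ≈ 16.194

16.194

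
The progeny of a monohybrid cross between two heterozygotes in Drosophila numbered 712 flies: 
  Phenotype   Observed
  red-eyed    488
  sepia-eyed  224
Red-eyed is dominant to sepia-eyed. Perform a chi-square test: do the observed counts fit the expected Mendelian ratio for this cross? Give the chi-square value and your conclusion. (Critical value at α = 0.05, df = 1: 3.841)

For a monohybrid cross between heterozygotes with complete dominance, the expected phenotypic ratio is 3:1.
Total ratio parts = 4. Expected numbers out of 712:
  red-eyed: 712 × 3/4 = 534
  sepia-eyed: 712 × 1/4 = 178
χ² = Σ (O − E)² / E
  red-eyed: (488 − 534)² / 534 = 3.9625
  sepia-eyed: (224 − 178)² / 178 = 11.8876
χ² = 3.9625 + 11.8876 = 15.8501 ≈ 15.850
Degrees of freedom = 2 − 1 = 1; critical value at α = 0.05 is 3.841.
Since 15.850 > 3.841, we reject the null hypothesis — the data do not fit the 3:1 ratio.

15.850; not consistent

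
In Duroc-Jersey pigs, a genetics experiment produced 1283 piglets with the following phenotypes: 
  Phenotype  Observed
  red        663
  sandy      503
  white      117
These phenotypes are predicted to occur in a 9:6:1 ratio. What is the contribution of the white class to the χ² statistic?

The 9:6:1 ratio has 16 parts, so with N = 1283 the expected counts are:
  red: 1283 × 9/16 = 721.6875
  sandy: 1283 × 6/16 = 481.125
  white: 1283 × 1/16 = 80.1875
Contribution of white: (117 − 80.1875)² / 80.1875 = 16.8999

16.900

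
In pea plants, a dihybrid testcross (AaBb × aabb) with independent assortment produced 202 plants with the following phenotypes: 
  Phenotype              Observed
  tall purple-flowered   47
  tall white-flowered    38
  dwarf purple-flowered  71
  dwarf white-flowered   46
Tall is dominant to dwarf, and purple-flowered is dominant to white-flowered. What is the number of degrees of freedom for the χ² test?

3

A dihybrid testcross with independent assortment gives a 1:1:1:1 ratio.
A goodness-of-fit test with 4 phenotype classes has df = 4 − 1 = 3.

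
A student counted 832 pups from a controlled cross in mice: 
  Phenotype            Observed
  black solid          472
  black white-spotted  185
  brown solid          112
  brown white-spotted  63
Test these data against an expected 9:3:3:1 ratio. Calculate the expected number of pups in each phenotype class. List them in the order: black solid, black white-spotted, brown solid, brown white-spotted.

Total ratio parts = 16. Expected numbers out of 832:
  black solid: 832 × 9/16 = 468
  black white-spotted: 832 × 3/16 = 156
  brown solid: 832 × 3/16 = 156
  brown white-spotted: 832 × 1/16 = 52

468, 156, 156, 52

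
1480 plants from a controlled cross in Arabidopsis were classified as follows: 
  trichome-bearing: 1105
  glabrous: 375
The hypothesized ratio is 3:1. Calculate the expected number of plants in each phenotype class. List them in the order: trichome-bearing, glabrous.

1110, 370

Expected counts for N = 1480 under a 3:1 ratio (total parts = 4):
  trichome-bearing: 1480 × 3/4 = 1110
  glabrous: 1480 × 1/4 = 370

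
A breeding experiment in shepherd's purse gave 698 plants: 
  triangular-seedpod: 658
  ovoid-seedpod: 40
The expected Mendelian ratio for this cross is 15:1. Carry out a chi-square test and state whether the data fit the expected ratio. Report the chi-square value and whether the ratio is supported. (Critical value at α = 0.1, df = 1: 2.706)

Total ratio parts = 16. Expected numbers out of 698:
  triangular-seedpod: 698 × 15/16 = 654.375
  ovoid-seedpod: 698 × 1/16 = 43.625
χ² = Σ (O − E)² / E
  triangular-seedpod: (658 − 654.375)² / 654.375 = 0.0201
  ovoid-seedpod: (40 − 43.625)² / 43.625 = 0.3012
χ² = 0.0201 + 0.3012 = 0.3213 ≈ 0.321
Degrees of freedom = 2 − 1 = 1; critical value at α = 0.1 is 2.706.
Since 0.321 < 2.706, we fail to reject the null hypothesis — the data are consistent with the 15:1 ratio.

0.321; consistent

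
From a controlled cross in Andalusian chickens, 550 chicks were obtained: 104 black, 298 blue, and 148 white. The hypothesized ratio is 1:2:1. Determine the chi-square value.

10.887

The 1:2:1 ratio has 4 parts, so with N = 550 the expected counts are:
  black: 550 × 1/4 = 137.5
  blue: 550 × 2/4 = 275
  white: 550 × 1/4 = 137.5
χ² = Σ (O − E)² / E
  black: (104 − 137.5)² / 137.5 = 8.1618
  blue: (298 − 275)² / 275 = 1.9236
  white: (148 − 137.5)² / 137.5 = 0.8018
χ² = 8.1618 + 1.9236 + 0.8018 = 10.8872 ≈ 10.887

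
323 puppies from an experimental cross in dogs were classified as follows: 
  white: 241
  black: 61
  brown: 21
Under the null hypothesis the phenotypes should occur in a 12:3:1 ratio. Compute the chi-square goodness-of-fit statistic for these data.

0.042

Expected counts for N = 323 under a 12:3:1 ratio (total parts = 16):
  white: 323 × 12/16 = 242.25
  black: 323 × 3/16 = 60.5625
  brown: 323 × 1/16 = 20.1875
χ² = Σ (O − E)² / E
  white: (241 − 242.25)² / 242.25 = 0.0064
  black: (61 − 60.5625)² / 60.5625 = 0.0032
  brown: (21 − 20.1875)² / 20.1875 = 0.0327
χ² = 0.0064 + 0.0032 + 0.0327 = 0.0423 ≈ 0.042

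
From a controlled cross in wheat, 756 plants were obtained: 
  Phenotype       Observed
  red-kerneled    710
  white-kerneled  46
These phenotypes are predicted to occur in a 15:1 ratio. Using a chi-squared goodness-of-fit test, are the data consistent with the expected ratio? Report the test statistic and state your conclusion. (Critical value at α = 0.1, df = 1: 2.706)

The 15:1 ratio has 16 parts, so with N = 756 the expected counts are:
  red-kerneled: 756 × 15/16 = 708.75
  white-kerneled: 756 × 1/16 = 47.25
χ² = Σ (O − E)² / E
  red-kerneled: (710 − 708.75)² / 708.75 = 0.0022
  white-kerneled: (46 − 47.25)² / 47.25 = 0.0331
χ² = 0.0022 + 0.0331 = 0.0353 ≈ 0.035
Degrees of freedom = 2 − 1 = 1; critical value at α = 0.1 is 2.706.
Since 0.035 < 2.706, we fail to reject the null hypothesis — the data are consistent with the 15:1 ratio.

0.035; consistent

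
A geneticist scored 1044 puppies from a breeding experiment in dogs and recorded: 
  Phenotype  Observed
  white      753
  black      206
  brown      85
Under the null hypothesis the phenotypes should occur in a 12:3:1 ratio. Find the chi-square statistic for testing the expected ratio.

Under the 12:3:1 hypothesis (Σ ratio = 16, N = 1044):
  white: 1044 × 12/16 = 783
  black: 1044 × 3/16 = 195.75
  brown: 1044 × 1/16 = 65.25
χ² = Σ (O − E)² / E
  white: (753 − 783)² / 783 = 1.1494
  black: (206 − 195.75)² / 195.75 = 0.5367
  brown: (85 − 65.25)² / 65.25 = 5.9780
χ² = 1.1494 + 0.5367 + 5.9780 = 7.6641 ≈ 7.664

7.664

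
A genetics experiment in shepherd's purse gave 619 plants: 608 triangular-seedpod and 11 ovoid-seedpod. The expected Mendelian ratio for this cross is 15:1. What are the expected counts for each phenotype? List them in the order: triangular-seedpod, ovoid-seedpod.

Under the 15:1 hypothesis (Σ ratio = 16, N = 619):
  triangular-seedpod: 619 × 15/16 = 580.3125
  ovoid-seedpod: 619 × 1/16 = 38.6875

580.3125, 38.6875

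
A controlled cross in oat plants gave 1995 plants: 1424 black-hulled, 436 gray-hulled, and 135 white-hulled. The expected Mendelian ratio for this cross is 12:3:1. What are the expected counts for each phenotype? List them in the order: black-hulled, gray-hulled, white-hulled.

Expected counts for N = 1995 under a 12:3:1 ratio (total parts = 16):
  black-hulled: 1995 × 12/16 = 1496.25
  gray-hulled: 1995 × 3/16 = 374.0625
  white-hulled: 1995 × 1/16 = 124.6875

1496.25, 374.0625, 124.6875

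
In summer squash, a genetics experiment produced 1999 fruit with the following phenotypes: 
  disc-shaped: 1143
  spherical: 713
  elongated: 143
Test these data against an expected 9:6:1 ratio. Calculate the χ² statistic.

Expected counts for N = 1999 under a 9:6:1 ratio (total parts = 16):
  disc-shaped: 1999 × 9/16 = 1124.4375
  spherical: 1999 × 6/16 = 749.625
  elongated: 1999 × 1/16 = 124.9375
χ² = Σ (O − E)² / E
  disc-shaped: (1143 − 1124.4375)² / 1124.4375 = 0.3064
  spherical: (713 − 749.625)² / 749.625 = 1.7894
  elongated: (143 − 124.9375)² / 124.9375 = 2.6113
χ² = 0.3064 + 1.7894 + 2.6113 = 4.7071 ≈ 4.707

4.707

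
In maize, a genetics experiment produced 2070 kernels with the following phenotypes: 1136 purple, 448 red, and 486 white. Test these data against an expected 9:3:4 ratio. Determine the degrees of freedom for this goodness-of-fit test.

2

A goodness-of-fit test with 3 phenotype classes has df = 3 − 1 = 2.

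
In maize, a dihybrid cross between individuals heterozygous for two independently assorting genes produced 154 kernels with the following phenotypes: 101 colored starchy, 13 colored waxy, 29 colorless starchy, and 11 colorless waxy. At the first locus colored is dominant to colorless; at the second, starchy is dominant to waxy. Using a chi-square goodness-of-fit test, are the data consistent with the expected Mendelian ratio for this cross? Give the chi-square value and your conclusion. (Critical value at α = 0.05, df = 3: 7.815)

11.310; not consistent

A dihybrid F₂ with independent assortment and complete dominance at both loci gives a 9:3:3:1 phenotypic ratio.
Expected counts for N = 154 under a 9:3:3:1 ratio (total parts = 16):
  colored starchy: 154 × 9/16 = 86.625
  colored waxy: 154 × 3/16 = 28.875
  colorless starchy: 154 × 3/16 = 28.875
  colorless waxy: 154 × 1/16 = 9.625
χ² = Σ (O − E)² / E
  colored starchy: (101 − 86.625)² / 86.625 = 2.3855
  colored waxy: (13 − 28.875)² / 28.875 = 8.7278
  colorless starchy: (29 − 28.875)² / 28.875 = 0.0005
  colorless waxy: (11 − 9.625)² / 9.625 = 0.1964
χ² = 2.3855 + 8.7278 + 0.0005 + 0.1964 = 11.3102 ≈ 11.310
Degrees of freedom = 4 − 1 = 3; critical value at α = 0.05 is 7.815.
Since 11.310 > 7.815, we reject the null hypothesis — the data do not fit the 9:3:3:1 ratio.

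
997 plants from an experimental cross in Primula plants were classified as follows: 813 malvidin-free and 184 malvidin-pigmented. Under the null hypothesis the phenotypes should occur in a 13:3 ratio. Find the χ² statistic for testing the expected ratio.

The 13:3 ratio has 16 parts, so with N = 997 the expected counts are:
  malvidin-free: 997 × 13/16 = 810.0625
  malvidin-pigmented: 997 × 3/16 = 186.9375
χ² = Σ (O − E)² / E
  malvidin-free: (813 − 810.0625)² / 810.0625 = 0.0107
  malvidin-pigmented: (184 − 186.9375)² / 186.9375 = 0.0462
χ² = 0.0107 + 0.0462 = 0.0569 ≈ 0.057

0.057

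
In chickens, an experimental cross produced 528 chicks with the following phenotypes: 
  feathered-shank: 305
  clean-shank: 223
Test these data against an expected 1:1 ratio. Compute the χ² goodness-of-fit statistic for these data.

12.735

Total ratio parts = 2. Expected numbers out of 528:
  feathered-shank: 528 × 1/2 = 264
  clean-shank: 528 × 1/2 = 264
χ² = Σ (O − E)² / E
  feathered-shank: (305 − 264)² / 264 = 6.3674
  clean-shank: (223 − 264)² / 264 = 6.3674
χ² = 6.3674 + 6.3674 = 12.7348 ≈ 12.735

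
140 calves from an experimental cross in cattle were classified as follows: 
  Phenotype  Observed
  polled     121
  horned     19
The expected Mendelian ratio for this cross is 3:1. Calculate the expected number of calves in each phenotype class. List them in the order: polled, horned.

105, 35

Under the 3:1 hypothesis (Σ ratio = 4, N = 140):
  polled: 140 × 3/4 = 105
  horned: 140 × 1/4 = 35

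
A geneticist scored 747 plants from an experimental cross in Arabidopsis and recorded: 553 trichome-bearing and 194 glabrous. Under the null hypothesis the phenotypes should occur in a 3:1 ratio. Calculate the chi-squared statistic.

Total ratio parts = 4. Expected numbers out of 747:
  trichome-bearing: 747 × 3/4 = 560.25
  glabrous: 747 × 1/4 = 186.75
χ² = Σ (O − E)² / E
  trichome-bearing: (553 − 560.25)² / 560.25 = 0.0938
  glabrous: (194 − 186.75)² / 186.75 = 0.2815
χ² = 0.0938 + 0.2815 = 0.3753 ≈ 0.375

0.375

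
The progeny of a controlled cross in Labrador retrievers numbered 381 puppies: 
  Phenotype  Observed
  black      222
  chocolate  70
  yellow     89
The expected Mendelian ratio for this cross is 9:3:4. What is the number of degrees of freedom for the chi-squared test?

A goodness-of-fit test with 3 phenotype classes has df = 3 − 1 = 2.

2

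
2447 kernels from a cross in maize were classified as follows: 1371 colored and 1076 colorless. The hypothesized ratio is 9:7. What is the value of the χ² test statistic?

The 9:7 ratio has 16 parts, so with N = 2447 the expected counts are:
  colored: 2447 × 9/16 = 1376.4375
  colorless: 2447 × 7/16 = 1070.5625
χ² = Σ (O − E)² / E
  colored: (1371 − 1376.4375)² / 1376.4375 = 0.0215
  colorless: (1076 − 1070.5625)² / 1070.5625 = 0.0276
χ² = 0.0215 + 0.0276 = 0.0491 ≈ 0.049

0.049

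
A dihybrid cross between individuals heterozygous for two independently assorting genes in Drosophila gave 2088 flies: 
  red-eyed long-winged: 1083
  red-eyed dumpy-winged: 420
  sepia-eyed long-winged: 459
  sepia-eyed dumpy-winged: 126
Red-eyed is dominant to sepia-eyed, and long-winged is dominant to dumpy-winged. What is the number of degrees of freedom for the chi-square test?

A dihybrid F₂ with independent assortment and complete dominance at both loci gives a 9:3:3:1 phenotypic ratio.
A goodness-of-fit test with 4 phenotype classes has df = 4 − 1 = 3.

3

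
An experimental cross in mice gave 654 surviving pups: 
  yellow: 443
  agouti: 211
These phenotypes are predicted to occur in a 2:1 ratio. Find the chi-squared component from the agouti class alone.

Under the 2:1 hypothesis (Σ ratio = 3, N = 654):
  yellow: 654 × 2/3 = 436
  agouti: 654 × 1/3 = 218
Contribution of agouti: (211 − 218)² / 218 = 0.2248

0.225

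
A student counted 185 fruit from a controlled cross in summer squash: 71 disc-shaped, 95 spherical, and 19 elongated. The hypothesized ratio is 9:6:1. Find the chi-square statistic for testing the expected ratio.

Expected counts for N = 185 under a 9:6:1 ratio (total parts = 16):
  disc-shaped: 185 × 9/16 = 104.0625
  spherical: 185 × 6/16 = 69.375
  elongated: 185 × 1/16 = 11.5625
χ² = Σ (O − E)² / E
  disc-shaped: (71 − 104.0625)² / 104.0625 = 10.5045
  spherical: (95 − 69.375)² / 69.375 = 9.4651
  elongated: (19 − 11.5625)² / 11.5625 = 4.7841
χ² = 10.5045 + 9.4651 + 4.7841 = 24.7537 ≈ 24.754

24.754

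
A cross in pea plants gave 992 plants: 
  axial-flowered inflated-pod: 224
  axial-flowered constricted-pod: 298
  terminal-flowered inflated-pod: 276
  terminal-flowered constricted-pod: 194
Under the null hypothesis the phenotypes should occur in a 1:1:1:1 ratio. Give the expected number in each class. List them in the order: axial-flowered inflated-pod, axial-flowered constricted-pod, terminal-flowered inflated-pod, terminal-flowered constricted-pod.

248, 248, 248, 248

Under the 1:1:1:1 hypothesis (Σ ratio = 4, N = 992):
  axial-flowered inflated-pod: 992 × 1/4 = 248
  axial-flowered constricted-pod: 992 × 1/4 = 248
  terminal-flowered inflated-pod: 992 × 1/4 = 248
  terminal-flowered constricted-pod: 992 × 1/4 = 248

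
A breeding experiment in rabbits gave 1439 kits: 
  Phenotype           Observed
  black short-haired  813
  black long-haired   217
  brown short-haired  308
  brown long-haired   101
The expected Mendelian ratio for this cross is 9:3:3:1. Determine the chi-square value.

The 9:3:3:1 ratio has 16 parts, so with N = 1439 the expected counts are:
  black short-haired: 1439 × 9/16 = 809.4375
  black long-haired: 1439 × 3/16 = 269.8125
  brown short-haired: 1439 × 3/16 = 269.8125
  brown long-haired: 1439 × 1/16 = 89.9375
χ² = Σ (O − E)² / E
  black short-haired: (813 − 809.4375)² / 809.4375 = 0.0157
  black long-haired: (217 − 269.8125)² / 269.8125 = 10.3374
  brown short-haired: (308 − 269.8125)² / 269.8125 = 5.4048
  brown long-haired: (101 − 89.9375)² / 89.9375 = 1.3607
χ² = 0.0157 + 10.3374 + 5.4048 + 1.3607 = 17.1186 ≈ 17.119

17.119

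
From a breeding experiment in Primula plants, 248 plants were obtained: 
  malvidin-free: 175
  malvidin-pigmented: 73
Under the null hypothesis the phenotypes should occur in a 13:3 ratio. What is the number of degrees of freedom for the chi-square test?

A goodness-of-fit test with 2 phenotype classes has df = 2 − 1 = 1.

1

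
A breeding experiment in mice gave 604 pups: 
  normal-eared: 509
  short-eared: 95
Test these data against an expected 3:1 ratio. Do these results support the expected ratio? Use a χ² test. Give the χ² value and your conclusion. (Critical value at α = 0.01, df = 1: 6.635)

Expected counts for N = 604 under a 3:1 ratio (total parts = 4):
  normal-eared: 604 × 3/4 = 453
  short-eared: 604 × 1/4 = 151
χ² = Σ (O − E)² / E
  normal-eared: (509 − 453)² / 453 = 6.9227
  short-eared: (95 − 151)² / 151 = 20.7682
χ² = 6.9227 + 20.7682 = 27.6909 ≈ 27.691
Degrees of freedom = 2 − 1 = 1; critical value at α = 0.01 is 6.635.
Since 27.691 > 6.635, we reject the null hypothesis — the data do not fit the 3:1 ratio.

27.691; not consistent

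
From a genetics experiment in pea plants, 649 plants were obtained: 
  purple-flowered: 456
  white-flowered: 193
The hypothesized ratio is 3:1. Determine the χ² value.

7.770

Expected counts for N = 649 under a 3:1 ratio (total parts = 4):
  purple-flowered: 649 × 3/4 = 486.75
  white-flowered: 649 × 1/4 = 162.25
χ² = Σ (O − E)² / E
  purple-flowered: (456 − 486.75)² / 486.75 = 1.9426
  white-flowered: (193 − 162.25)² / 162.25 = 5.8278
χ² = 1.9426 + 5.8278 = 7.7704 ≈ 7.770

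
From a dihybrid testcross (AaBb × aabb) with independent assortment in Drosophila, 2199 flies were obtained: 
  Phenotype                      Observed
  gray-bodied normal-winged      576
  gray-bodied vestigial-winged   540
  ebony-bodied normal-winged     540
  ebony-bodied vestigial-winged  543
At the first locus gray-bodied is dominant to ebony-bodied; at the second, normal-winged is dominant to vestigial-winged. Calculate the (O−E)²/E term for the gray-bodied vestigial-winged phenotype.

0.173

A dihybrid testcross with independent assortment gives a 1:1:1:1 ratio.
Total ratio parts = 4. Expected numbers out of 2199:
  gray-bodied normal-winged: 2199 × 1/4 = 549.75
  gray-bodied vestigial-winged: 2199 × 1/4 = 549.75
  ebony-bodied normal-winged: 2199 × 1/4 = 549.75
  ebony-bodied vestigial-winged: 2199 × 1/4 = 549.75
Contribution of gray-bodied vestigial-winged: (540 − 549.75)² / 549.75 = 0.1729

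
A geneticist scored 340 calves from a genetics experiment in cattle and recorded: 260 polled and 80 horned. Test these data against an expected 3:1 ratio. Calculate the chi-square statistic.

0.392

The 3:1 ratio has 4 parts, so with N = 340 the expected counts are:
  polled: 340 × 3/4 = 255
  horned: 340 × 1/4 = 85
χ² = Σ (O − E)² / E
  polled: (260 − 255)² / 255 = 0.0980
  horned: (80 − 85)² / 85 = 0.2941
χ² = 0.0980 + 0.2941 = 0.3921 ≈ 0.392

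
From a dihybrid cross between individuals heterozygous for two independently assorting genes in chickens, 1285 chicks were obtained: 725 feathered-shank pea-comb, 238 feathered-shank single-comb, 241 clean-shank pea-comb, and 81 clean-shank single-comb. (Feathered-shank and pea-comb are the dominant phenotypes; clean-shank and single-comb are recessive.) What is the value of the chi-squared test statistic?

0.048

A dihybrid F₂ with independent assortment and complete dominance at both loci gives a 9:3:3:1 phenotypic ratio.
Expected counts for N = 1285 under a 9:3:3:1 ratio (total parts = 16):
  feathered-shank pea-comb: 1285 × 9/16 = 722.8125
  feathered-shank single-comb: 1285 × 3/16 = 240.9375
  clean-shank pea-comb: 1285 × 3/16 = 240.9375
  clean-shank single-comb: 1285 × 1/16 = 80.3125
χ² = Σ (O − E)² / E
  feathered-shank pea-comb: (725 − 722.8125)² / 722.8125 = 0.0066
  feathered-shank single-comb: (238 − 240.9375)² / 240.9375 = 0.0358
  clean-shank pea-comb: (241 − 240.9375)² / 240.9375 = 0.0000
  clean-shank single-comb: (81 − 80.3125)² / 80.3125 = 0.0059
χ² = 0.0066 + 0.0358 + 0.0000 + 0.0059 = 0.0483 ≈ 0.048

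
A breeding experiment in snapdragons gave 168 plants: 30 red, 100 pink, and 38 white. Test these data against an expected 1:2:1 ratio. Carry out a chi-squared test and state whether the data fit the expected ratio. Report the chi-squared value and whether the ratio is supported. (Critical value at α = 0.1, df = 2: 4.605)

6.857; not consistent

Total ratio parts = 4. Expected numbers out of 168:
  red: 168 × 1/4 = 42
  pink: 168 × 2/4 = 84
  white: 168 × 1/4 = 42
χ² = Σ (O − E)² / E
  red: (30 − 42)² / 42 = 3.4286
  pink: (100 − 84)² / 84 = 3.0476
  white: (38 − 42)² / 42 = 0.3810
χ² = 3.4286 + 3.0476 + 0.3810 = 6.8572 ≈ 6.857
Degrees of freedom = 3 − 1 = 2; critical value at α = 0.1 is 4.605.
Since 6.857 > 4.605, we reject the null hypothesis — the data do not fit the 1:2:1 ratio.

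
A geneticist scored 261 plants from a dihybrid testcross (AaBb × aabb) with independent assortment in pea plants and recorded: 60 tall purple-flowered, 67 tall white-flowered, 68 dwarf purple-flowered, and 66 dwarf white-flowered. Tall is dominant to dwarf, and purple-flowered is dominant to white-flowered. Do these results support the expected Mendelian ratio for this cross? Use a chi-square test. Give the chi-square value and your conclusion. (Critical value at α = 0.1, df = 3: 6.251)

A dihybrid testcross with independent assortment gives a 1:1:1:1 ratio.
Expected counts for N = 261 under a 1:1:1:1 ratio (total parts = 4):
  tall purple-flowered: 261 × 1/4 = 65.25
  tall white-flowered: 261 × 1/4 = 65.25
  dwarf purple-flowered: 261 × 1/4 = 65.25
  dwarf white-flowered: 261 × 1/4 = 65.25
χ² = Σ (O − E)² / E
  tall purple-flowered: (60 − 65.25)² / 65.25 = 0.4224
  tall white-flowered: (67 − 65.25)² / 65.25 = 0.0469
  dwarf purple-flowered: (68 − 65.25)² / 65.25 = 0.1159
  dwarf white-flowered: (66 − 65.25)² / 65.25 = 0.0086
χ² = 0.4224 + 0.0469 + 0.1159 + 0.0086 = 0.5938 ≈ 0.594
Degrees of freedom = 4 − 1 = 3; critical value at α = 0.1 is 6.251.
Since 0.594 < 6.251, we fail to reject the null hypothesis — the data are consistent with the 1:1:1:1 ratio.

0.594; consistent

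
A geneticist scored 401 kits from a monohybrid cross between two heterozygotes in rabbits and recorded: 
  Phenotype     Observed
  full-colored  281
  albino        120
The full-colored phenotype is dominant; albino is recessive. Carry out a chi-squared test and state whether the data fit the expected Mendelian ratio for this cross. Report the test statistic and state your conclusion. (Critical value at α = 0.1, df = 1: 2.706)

5.188; not consistent

For a monohybrid cross between heterozygotes with complete dominance, the expected phenotypic ratio is 3:1.
Under the 3:1 hypothesis (Σ ratio = 4, N = 401):
  full-colored: 401 × 3/4 = 300.75
  albino: 401 × 1/4 = 100.25
χ² = Σ (O − E)² / E
  full-colored: (281 − 300.75)² / 300.75 = 1.2970
  albino: (120 − 100.25)² / 100.25 = 3.8909
χ² = 1.2970 + 3.8909 = 5.1879 ≈ 5.188
Degrees of freedom = 2 − 1 = 1; critical value at α = 0.1 is 2.706.
Since 5.188 > 2.706, we reject the null hypothesis — the data do not fit the 3:1 ratio.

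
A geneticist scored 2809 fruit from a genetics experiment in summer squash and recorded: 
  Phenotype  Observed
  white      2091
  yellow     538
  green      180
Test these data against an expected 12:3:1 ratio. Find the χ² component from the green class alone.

0.112

The 12:3:1 ratio has 16 parts, so with N = 2809 the expected counts are:
  white: 2809 × 12/16 = 2106.75
  yellow: 2809 × 3/16 = 526.6875
  green: 2809 × 1/16 = 175.5625
Contribution of green: (180 − 175.5625)² / 175.5625 = 0.1122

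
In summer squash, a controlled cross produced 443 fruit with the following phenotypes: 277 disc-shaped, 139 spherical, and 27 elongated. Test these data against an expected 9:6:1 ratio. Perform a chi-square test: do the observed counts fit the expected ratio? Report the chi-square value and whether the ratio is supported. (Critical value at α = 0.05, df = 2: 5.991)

Total ratio parts = 16. Expected numbers out of 443:
  disc-shaped: 443 × 9/16 = 249.1875
  spherical: 443 × 6/16 = 166.125
  elongated: 443 × 1/16 = 27.6875
χ² = Σ (O − E)² / E
  disc-shaped: (277 − 249.1875)² / 249.1875 = 3.1042
  spherical: (139 − 166.125)² / 166.125 = 4.4290
  elongated: (27 − 27.6875)² / 27.6875 = 0.0171
χ² = 3.1042 + 4.4290 + 0.0171 = 7.5503 ≈ 7.550
Degrees of freedom = 3 − 1 = 2; critical value at α = 0.05 is 5.991.
Since 7.550 > 5.991, we reject the null hypothesis — the data do not fit the 9:6:1 ratio.

7.550; not consistent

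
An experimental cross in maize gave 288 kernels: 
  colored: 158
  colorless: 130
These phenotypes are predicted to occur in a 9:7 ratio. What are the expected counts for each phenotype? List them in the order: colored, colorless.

Under the 9:7 hypothesis (Σ ratio = 16, N = 288):
  colored: 288 × 9/16 = 162
  colorless: 288 × 7/16 = 126

162, 126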